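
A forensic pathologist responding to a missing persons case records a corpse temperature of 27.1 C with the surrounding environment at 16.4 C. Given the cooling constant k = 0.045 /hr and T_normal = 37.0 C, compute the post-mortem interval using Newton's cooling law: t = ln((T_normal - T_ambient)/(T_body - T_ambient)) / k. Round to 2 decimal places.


Using Newton's law of cooling:
t = ln((T_normal - T_ambient) / (T_body - T_ambient)) / k
T_normal - T_ambient = 20.6
T_body - T_ambient = 10.7
Ratio = 1.925234
ln(ratio) = 0.655048
t = 0.655048 / 0.045 = 14.56 hours

14.56


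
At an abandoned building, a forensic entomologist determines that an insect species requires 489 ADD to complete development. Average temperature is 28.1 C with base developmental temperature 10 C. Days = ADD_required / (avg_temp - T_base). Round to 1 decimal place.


Insect development time:
Effective temperature = avg_temp - T_base = 28.1 - 10 = 18.1 C
Days = ADD / effective_temp = 489 / 18.1 = 27.0 days

27.0


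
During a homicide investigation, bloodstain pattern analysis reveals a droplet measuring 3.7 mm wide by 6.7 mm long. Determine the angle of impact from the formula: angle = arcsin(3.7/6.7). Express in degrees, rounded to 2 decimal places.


Blood spatter impact angle calculation:
width / length = 3.7 / 6.7 = 0.552239
angle = arcsin(0.552239)
angle = 33.52 degrees

33.52


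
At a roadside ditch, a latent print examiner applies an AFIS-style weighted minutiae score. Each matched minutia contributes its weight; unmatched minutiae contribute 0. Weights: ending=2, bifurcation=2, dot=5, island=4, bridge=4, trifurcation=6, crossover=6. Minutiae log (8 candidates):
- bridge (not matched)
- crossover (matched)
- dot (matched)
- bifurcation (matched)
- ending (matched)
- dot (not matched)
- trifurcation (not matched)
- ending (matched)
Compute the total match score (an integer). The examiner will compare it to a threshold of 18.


Weighted minutiae match score:
  bridge: not matched, +0
  crossover: matched, +6 (running total 6)
  dot: matched, +5 (running total 11)
  bifurcation: matched, +2 (running total 13)
  ending: matched, +2 (running total 15)
  dot: not matched, +0
  trifurcation: not matched, +0
  ending: matched, +2 (running total 17)
Total score = 17
Threshold = 18; verdict = inconclusive

17


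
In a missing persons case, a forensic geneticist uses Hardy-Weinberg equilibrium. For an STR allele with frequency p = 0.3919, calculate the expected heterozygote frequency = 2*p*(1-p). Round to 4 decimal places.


Hardy-Weinberg heterozygote frequency:
q = 1 - p = 1 - 0.3919 = 0.6081
2pq = 2 * 0.3919 * 0.6081 = 0.4766

0.4766


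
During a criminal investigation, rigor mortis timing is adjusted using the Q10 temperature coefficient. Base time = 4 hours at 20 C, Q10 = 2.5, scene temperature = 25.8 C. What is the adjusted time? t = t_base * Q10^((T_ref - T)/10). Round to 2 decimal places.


Rigor mortis time adjustment:
Exponent = (T_ref - T_actual) / 10 = (20 - 25.8) / 10 = -0.58
Q10 factor = 2.5^-0.58 = 0.58775
t_adjusted = 4 * 0.58775 = 2.35 hours

2.35


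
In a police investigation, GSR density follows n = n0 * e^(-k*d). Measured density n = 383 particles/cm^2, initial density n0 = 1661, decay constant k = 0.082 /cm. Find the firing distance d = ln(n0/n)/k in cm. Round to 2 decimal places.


GSR distance calculation:
n0/n = 1661 / 383 = 4.336815
ln(n0/n) = 1.46714
d = 1.46714 / 0.082 = 17.89 cm

17.89


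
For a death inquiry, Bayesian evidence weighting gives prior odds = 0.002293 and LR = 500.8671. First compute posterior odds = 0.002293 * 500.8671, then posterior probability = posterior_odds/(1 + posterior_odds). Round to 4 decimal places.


Bayesian evidence evaluation:
Posterior odds = prior_odds * LR = 0.002293 * 500.8671 = 1.148488
Posterior probability = posterior_odds / (1 + posterior_odds)
= 1.148488 / (1 + 1.148488)
= 1.148488 / 2.148488
= 0.5346

0.5346


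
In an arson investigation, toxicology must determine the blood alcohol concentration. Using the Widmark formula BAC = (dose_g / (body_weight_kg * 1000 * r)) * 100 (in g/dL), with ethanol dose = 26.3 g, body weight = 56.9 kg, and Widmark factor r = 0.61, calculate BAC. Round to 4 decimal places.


Applying the Widmark formula:
BAC = (dose_g / (body_wt * 1000 * r)) * 100
Denominator = 56.9 * 1000 * 0.61 = 34709
BAC = (26.3 / 34709) * 100
BAC = 0.0758 g/dL

0.0758


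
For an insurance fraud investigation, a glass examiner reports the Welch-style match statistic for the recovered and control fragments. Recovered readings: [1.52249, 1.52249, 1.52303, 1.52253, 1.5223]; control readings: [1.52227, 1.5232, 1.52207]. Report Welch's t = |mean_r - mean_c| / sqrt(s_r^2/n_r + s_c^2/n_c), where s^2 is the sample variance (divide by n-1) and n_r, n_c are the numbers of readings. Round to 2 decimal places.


Welch's t-criterion for glass RI comparison:
Recovered mean = sum / n_r = 7.61284 / 5 = 1.522568
Control mean = sum / n_c = 4.56754 / 3 = 1.5225133
Recovered sample variance s_r^2 = 7.472e-08
Control sample variance s_c^2 = 3.63633e-07
Welch SE (unpooled) = sqrt(s_r^2/n_r + s_c^2/n_c) = sqrt(1.4944e-08 + 1.21211e-07) = sqrt(1.36155e-07) = 0.000368992
|mean_r - mean_c| = 5.46667e-05
t = 5.46667e-05 / 0.000368992 = 0.15

0.15


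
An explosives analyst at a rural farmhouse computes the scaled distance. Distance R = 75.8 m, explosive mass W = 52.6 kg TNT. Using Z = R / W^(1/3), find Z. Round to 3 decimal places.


Scaled distance calculation:
W^(1/3) = 52.6^(1/3) = 3.746812
Z = R / W^(1/3) = 75.8 / 3.746812
Z = 20.231 m/kg^(1/3)

20.231


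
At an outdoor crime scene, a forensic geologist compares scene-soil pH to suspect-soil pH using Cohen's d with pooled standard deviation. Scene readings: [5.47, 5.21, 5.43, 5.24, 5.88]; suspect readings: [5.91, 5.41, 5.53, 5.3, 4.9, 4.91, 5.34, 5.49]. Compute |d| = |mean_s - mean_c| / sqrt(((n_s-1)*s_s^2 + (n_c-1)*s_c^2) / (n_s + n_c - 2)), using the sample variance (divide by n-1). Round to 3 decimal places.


Pooled-variance Cohen's d for soil pH comparison:
Scene mean = 27.23 / 5 = 5.446
Suspect mean = 42.79 / 8 = 5.34875
Scene sample variance s_s^2 = 0.07183
Suspect sample variance s_c^2 = 0.109698
Pooled variance = ((n_s-1)*s_s^2 + (n_c-1)*s_c^2) / (n_s + n_c - 2) = 0.095928
Pooled SD = sqrt(0.095928) = 0.309722
Mean difference = 0.09725
|d| = |0.09725| / 0.309722 = 0.314

0.314


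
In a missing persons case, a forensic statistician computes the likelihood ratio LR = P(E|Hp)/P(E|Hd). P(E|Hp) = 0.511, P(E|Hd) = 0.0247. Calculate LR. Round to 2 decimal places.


Likelihood ratio calculation:
LR = P(E|Hp) / P(E|Hd)
LR = 0.511 / 0.0247
LR = 20.69

20.69


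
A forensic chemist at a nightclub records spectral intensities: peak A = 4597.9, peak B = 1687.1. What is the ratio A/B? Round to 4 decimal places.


Spectral peak ratio:
Peak A = 4597.9 counts
Peak B = 1687.1 counts
Ratio = 4597.9 / 1687.1 = 2.7253

2.7253


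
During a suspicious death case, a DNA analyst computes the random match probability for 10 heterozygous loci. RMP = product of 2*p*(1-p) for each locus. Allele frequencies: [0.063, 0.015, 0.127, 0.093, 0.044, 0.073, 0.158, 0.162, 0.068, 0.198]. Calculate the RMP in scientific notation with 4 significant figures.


Computing RMP for 10 loci:
Locus 1: 2 * 0.063 * 0.937 = 0.118062
Locus 2: 2 * 0.015 * 0.985 = 0.02955
Locus 3: 2 * 0.127 * 0.873 = 0.221742
Locus 4: 2 * 0.093 * 0.907 = 0.168702
Locus 5: 2 * 0.044 * 0.956 = 0.084128
Locus 6: 2 * 0.073 * 0.927 = 0.135342
Locus 7: 2 * 0.158 * 0.842 = 0.266072
Locus 8: 2 * 0.162 * 0.838 = 0.271512
Locus 9: 2 * 0.068 * 0.932 = 0.126752
Locus 10: 2 * 0.198 * 0.802 = 0.317592
RMP = 4.321e-09

4.321e-09


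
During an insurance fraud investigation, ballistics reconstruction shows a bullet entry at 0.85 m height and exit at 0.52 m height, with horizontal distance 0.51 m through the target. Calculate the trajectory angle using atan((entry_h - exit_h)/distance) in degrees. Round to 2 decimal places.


Bullet trajectory angle:
Height difference = 0.85 - 0.52 = 0.33 m
angle = atan(0.33 / 0.51)
angle = atan(0.647059)
angle = 32.91 degrees

32.91


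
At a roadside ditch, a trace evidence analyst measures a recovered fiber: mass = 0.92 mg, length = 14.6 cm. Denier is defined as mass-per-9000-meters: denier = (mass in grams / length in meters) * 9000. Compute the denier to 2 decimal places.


Denier calculation:
Mass in grams = 0.92 mg / 1000 = 0.00092 g
Length in meters = 14.6 cm / 100 = 0.146 m
Linear density = mass / length = 0.00092 / 0.146 = 0.00630137 g/m
Denier = (g/m) * 9000 = 0.00630137 * 9000 = 56.71

56.71


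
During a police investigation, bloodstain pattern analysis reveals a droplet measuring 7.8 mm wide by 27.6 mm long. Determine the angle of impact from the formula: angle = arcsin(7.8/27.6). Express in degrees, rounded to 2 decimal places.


Blood spatter impact angle calculation:
width / length = 7.8 / 27.6 = 0.282609
angle = arcsin(0.282609)
angle = 16.42 degrees

16.42


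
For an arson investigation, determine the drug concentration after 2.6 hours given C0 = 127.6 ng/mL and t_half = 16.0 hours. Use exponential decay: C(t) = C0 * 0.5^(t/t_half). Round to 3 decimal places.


Drug concentration decay:
Number of half-lives = t / t_half = 2.6 / 16.0 = 0.1625
Decay factor = 0.5^0.1625 = 0.89347545
C(t) = 127.6 * 0.89347545 = 114.007 ng/mL

114.007


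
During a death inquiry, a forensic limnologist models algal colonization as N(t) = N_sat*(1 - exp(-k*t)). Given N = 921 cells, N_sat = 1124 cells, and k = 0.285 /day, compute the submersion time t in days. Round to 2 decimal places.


PMSI from diatom colonization curve:
N / N_sat = 921 / 1124 = 0.819395
1 - N/N_sat = 0.180605
ln(1 - N/N_sat) = -1.711443
t = -ln(1 - N/N_sat) / k = -(-1.711443) / 0.285 = 6.01 days

6.01


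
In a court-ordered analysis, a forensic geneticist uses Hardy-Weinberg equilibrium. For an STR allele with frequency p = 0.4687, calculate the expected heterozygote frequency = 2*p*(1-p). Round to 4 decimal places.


Hardy-Weinberg heterozygote frequency:
q = 1 - p = 1 - 0.4687 = 0.5313
2pq = 2 * 0.4687 * 0.5313 = 0.4980

0.4980


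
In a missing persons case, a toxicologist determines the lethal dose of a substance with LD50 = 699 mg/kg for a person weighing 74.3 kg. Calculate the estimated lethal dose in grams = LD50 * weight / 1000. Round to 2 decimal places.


Lethal dose calculation:
Lethal dose = LD50 * body_weight / 1000
= 699 * 74.3 / 1000
= 51935.7 / 1000
= 51.94 g

51.94


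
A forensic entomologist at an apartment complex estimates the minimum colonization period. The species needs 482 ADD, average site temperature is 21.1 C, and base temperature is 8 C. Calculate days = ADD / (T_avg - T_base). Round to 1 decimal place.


Insect development time:
Effective temperature = avg_temp - T_base = 21.1 - 8 = 13.1 C
Days = ADD / effective_temp = 482 / 13.1 = 36.8 days

36.8


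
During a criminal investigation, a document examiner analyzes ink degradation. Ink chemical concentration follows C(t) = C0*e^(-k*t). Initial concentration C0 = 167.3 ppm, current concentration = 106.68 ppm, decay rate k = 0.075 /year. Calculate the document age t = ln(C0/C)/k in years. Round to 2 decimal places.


Document age estimation:
C0/C = 167.3 / 106.68 = 1.568241
ln(C0/C) = 0.449955
t = 0.449955 / 0.075 = 6.00 years

6.00


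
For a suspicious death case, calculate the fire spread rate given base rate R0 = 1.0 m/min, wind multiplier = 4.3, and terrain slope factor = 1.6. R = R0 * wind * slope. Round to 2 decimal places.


Fire spread rate calculation:
R = R0 * wind_factor * slope_factor
= 1.0 * 4.3 * 1.6
= 4.3 * 1.6
= 6.88 m/min

6.88


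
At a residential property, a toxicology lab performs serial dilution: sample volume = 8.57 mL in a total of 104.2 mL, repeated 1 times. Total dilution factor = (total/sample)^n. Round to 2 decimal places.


Dilution factor calculation:
Single dilution = V_total / V_sample = 104.2 / 8.57 ≈ 12.158693
Number of dilutions = 1
Total DF = (104.2 / 8.57)^1 (full precision, rounded at the end) = 12.16

12.16


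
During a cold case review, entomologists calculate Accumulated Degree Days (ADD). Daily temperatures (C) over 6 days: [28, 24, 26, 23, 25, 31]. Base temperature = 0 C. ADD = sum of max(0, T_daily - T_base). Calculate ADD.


Computing ADD day by day:
Day 1: max(0, 28 - 0) = 28
Day 2: max(0, 24 - 0) = 24
Day 3: max(0, 26 - 0) = 26
Day 4: max(0, 23 - 0) = 23
Day 5: max(0, 25 - 0) = 25
Day 6: max(0, 31 - 0) = 31
Total ADD = 157

157


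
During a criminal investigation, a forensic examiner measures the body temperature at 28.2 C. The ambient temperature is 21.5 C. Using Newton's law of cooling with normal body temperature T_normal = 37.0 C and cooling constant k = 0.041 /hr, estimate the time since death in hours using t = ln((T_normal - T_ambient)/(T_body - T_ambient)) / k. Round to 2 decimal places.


Using Newton's law of cooling:
t = ln((T_normal - T_ambient) / (T_body - T_ambient)) / k
T_normal - T_ambient = 15.5
T_body - T_ambient = 6.7
Ratio = 2.313433
ln(ratio) = 0.838733
t = 0.838733 / 0.041 = 20.46 hours

20.46


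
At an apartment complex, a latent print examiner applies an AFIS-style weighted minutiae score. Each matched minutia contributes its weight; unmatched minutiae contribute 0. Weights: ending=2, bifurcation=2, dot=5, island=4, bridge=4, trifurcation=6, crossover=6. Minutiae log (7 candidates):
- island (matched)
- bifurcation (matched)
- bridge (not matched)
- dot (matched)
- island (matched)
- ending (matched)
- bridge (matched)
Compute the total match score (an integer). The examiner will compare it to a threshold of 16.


Weighted minutiae match score:
  island: matched, +4 (running total 4)
  bifurcation: matched, +2 (running total 6)
  bridge: not matched, +0
  dot: matched, +5 (running total 11)
  island: matched, +4 (running total 15)
  ending: matched, +2 (running total 17)
  bridge: matched, +4 (running total 21)
Total score = 21
Threshold = 16; verdict = identification

21


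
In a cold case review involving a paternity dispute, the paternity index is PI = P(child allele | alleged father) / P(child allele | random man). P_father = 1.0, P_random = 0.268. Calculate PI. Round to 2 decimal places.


Paternity Index calculation:
PI = P(allele|father) / P(allele|random)
PI = 1.0 / 0.268
PI = 3.73

3.73


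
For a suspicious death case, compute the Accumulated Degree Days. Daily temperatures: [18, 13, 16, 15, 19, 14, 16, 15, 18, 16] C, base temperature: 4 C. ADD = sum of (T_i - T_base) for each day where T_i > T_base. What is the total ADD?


Computing ADD day by day:
Day 1: max(0, 18 - 4) = 14
Day 2: max(0, 13 - 4) = 9
Day 3: max(0, 16 - 4) = 12
Day 4: max(0, 15 - 4) = 11
Day 5: max(0, 19 - 4) = 15
Day 6: max(0, 14 - 4) = 10
Day 7: max(0, 16 - 4) = 12
Day 8: max(0, 15 - 4) = 11
Day 9: max(0, 18 - 4) = 14
Day 10: max(0, 16 - 4) = 12
Total ADD = 120

120


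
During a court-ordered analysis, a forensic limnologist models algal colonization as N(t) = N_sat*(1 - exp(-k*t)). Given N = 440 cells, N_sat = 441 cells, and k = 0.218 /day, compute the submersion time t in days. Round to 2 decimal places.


PMSI from diatom colonization curve:
N / N_sat = 440 / 441 = 0.997732
1 - N/N_sat = 0.002268
ln(1 - N/N_sat) = -6.088857
t = -ln(1 - N/N_sat) / k = -(-6.088857) / 0.218 = 27.93 days

27.93


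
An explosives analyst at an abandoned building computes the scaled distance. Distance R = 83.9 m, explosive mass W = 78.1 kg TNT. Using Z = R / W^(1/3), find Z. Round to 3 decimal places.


Scaled distance calculation:
W^(1/3) = 78.1^(1/3) = 4.274484
Z = R / W^(1/3) = 83.9 / 4.274484
Z = 19.628 m/kg^(1/3)

19.628


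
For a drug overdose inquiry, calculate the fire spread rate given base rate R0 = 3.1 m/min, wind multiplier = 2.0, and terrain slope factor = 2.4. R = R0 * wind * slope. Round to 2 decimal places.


Fire spread rate calculation:
R = R0 * wind_factor * slope_factor
= 3.1 * 2.0 * 2.4
= 6.2 * 2.4
= 14.88 m/min

14.88


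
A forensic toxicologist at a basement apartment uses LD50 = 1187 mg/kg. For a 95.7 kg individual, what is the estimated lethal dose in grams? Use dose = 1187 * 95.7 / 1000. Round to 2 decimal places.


Lethal dose calculation:
Lethal dose = LD50 * body_weight / 1000
= 1187 * 95.7 / 1000
= 113595.9 / 1000
= 113.60 g

113.60


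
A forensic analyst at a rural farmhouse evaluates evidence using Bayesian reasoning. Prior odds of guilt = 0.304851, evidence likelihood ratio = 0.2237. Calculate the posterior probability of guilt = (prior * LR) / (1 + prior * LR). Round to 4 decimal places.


Bayesian evidence evaluation:
Posterior odds = prior_odds * LR = 0.304851 * 0.2237 = 0.06819517
Posterior probability = posterior_odds / (1 + posterior_odds)
= 0.06819517 / (1 + 0.06819517)
= 0.06819517 / 1.06819517
= 0.0638

0.0638


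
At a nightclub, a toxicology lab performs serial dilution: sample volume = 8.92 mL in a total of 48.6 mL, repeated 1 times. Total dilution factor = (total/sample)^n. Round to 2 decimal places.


Dilution factor calculation:
Single dilution = V_total / V_sample = 48.6 / 8.92 ≈ 5.44843
Number of dilutions = 1
Total DF = (48.6 / 8.92)^1 (full precision, rounded at the end) = 5.45

5.45


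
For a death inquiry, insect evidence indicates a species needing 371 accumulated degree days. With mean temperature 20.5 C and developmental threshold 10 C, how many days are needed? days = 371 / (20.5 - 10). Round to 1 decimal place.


Insect development time:
Effective temperature = avg_temp - T_base = 20.5 - 10 = 10.5 C
Days = ADD / effective_temp = 371 / 10.5 = 35.3 days

35.3


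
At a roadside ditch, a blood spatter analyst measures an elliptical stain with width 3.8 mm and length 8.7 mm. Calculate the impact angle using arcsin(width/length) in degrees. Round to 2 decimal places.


Blood spatter impact angle calculation:
width / length = 3.8 / 8.7 = 0.436782
angle = arcsin(0.436782)
angle = 25.90 degrees

25.90


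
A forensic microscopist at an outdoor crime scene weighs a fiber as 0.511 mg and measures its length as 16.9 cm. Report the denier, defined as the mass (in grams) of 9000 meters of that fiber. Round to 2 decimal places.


Denier calculation:
Mass in grams = 0.511 mg / 1000 = 0.000511 g
Length in meters = 16.9 cm / 100 = 0.169 m
Linear density = mass / length = 0.000511 / 0.169 = 0.00302367 g/m
Denier = (g/m) * 9000 = 0.00302367 * 9000 = 27.21

27.21


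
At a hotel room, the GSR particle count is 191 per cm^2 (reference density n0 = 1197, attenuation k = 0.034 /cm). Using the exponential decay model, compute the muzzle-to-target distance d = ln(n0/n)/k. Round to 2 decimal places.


GSR distance calculation:
n0/n = 1197 / 191 = 6.267016
ln(n0/n) = 1.8353
d = 1.8353 / 0.034 = 53.98 cm

53.98


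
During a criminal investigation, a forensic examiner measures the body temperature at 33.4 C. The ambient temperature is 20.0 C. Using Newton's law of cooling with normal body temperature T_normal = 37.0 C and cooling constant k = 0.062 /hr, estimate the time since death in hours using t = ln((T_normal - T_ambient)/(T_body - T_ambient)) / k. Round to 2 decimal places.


Using Newton's law of cooling:
t = ln((T_normal - T_ambient) / (T_body - T_ambient)) / k
T_normal - T_ambient = 17.0
T_body - T_ambient = 13.4
Ratio = 1.268657
ln(ratio) = 0.237959
t = 0.237959 / 0.062 = 3.84 hours

3.84


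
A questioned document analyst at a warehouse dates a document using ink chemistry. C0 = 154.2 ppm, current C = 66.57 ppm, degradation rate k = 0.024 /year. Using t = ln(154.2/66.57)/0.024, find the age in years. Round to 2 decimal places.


Document age estimation:
C0/C = 154.2 / 66.57 = 2.316359
ln(C0/C) = 0.839997
t = 0.839997 / 0.024 = 35.00 years

35.00


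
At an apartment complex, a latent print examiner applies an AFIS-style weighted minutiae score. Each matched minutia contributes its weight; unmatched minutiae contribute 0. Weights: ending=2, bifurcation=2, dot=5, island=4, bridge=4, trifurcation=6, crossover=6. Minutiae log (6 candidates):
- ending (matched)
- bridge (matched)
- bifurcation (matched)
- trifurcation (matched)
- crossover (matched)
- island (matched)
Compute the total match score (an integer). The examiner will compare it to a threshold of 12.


Weighted minutiae match score:
  ending: matched, +2 (running total 2)
  bridge: matched, +4 (running total 6)
  bifurcation: matched, +2 (running total 8)
  trifurcation: matched, +6 (running total 14)
  crossover: matched, +6 (running total 20)
  island: matched, +4 (running total 24)
Total score = 24
Threshold = 12; verdict = identification

24


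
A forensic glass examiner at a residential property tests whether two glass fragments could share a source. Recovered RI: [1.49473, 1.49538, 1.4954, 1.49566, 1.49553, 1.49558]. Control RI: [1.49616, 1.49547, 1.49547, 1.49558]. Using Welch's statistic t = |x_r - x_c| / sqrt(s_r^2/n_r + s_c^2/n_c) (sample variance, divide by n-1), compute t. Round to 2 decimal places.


Welch's t-criterion for glass RI comparison:
Recovered mean = sum / n_r = 8.97228 / 6 = 1.49538
Control mean = sum / n_c = 5.98268 / 4 = 1.49567
Recovered sample variance s_r^2 = 1.1276e-07
Control sample variance s_c^2 = 1.094e-07
Welch SE (unpooled) = sqrt(s_r^2/n_r + s_c^2/n_c) = sqrt(1.87933e-08 + 2.735e-08) = sqrt(4.61433e-08) = 0.00021481
|mean_r - mean_c| = 0.00029
t = 0.00029 / 0.00021481 = 1.35

1.35


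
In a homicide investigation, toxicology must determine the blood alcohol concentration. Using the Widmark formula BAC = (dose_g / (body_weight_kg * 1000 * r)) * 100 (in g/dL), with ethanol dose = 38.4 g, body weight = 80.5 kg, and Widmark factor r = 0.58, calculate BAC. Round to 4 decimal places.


Applying the Widmark formula:
BAC = (dose_g / (body_wt * 1000 * r)) * 100
Denominator = 80.5 * 1000 * 0.58 = 46690
BAC = (38.4 / 46690) * 100
BAC = 0.0822 g/dL

0.0822


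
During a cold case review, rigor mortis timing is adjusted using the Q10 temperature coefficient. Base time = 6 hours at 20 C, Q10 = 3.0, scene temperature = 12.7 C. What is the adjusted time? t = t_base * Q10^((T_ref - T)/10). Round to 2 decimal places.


Rigor mortis time adjustment:
Exponent = (T_ref - T_actual) / 10 = (20 - 12.7) / 10 = 0.73
Q10 factor = 3.0^0.73 = 2.22997
t_adjusted = 6 * 2.22997 = 13.38 hours

13.38


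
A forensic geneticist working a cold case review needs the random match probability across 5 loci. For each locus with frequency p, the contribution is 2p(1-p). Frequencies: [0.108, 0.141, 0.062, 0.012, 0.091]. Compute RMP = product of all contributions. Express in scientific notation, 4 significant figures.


Computing RMP for 5 loci:
Locus 1: 2 * 0.108 * 0.892 = 0.192672
Locus 2: 2 * 0.141 * 0.859 = 0.242238
Locus 3: 2 * 0.062 * 0.938 = 0.116312
Locus 4: 2 * 0.012 * 0.988 = 0.023712
Locus 5: 2 * 0.091 * 0.909 = 0.165438
RMP = 2.130e-05

2.130e-05


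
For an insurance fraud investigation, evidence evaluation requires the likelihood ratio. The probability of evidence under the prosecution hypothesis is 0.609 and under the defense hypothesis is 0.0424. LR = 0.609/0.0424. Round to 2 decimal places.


Likelihood ratio calculation:
LR = P(E|Hp) / P(E|Hd)
LR = 0.609 / 0.0424
LR = 14.36

14.36


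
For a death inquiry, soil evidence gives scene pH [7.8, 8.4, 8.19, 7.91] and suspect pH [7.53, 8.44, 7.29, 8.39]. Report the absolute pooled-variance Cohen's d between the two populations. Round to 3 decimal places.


Pooled-variance Cohen's d for soil pH comparison:
Scene mean = 32.3 / 4 = 8.075
Suspect mean = 31.65 / 4 = 7.9125
Scene sample variance s_s^2 = 0.0739
Suspect sample variance s_c^2 = 0.346692
Pooled variance = ((n_s-1)*s_s^2 + (n_c-1)*s_c^2) / (n_s + n_c - 2) = 0.210296
Pooled SD = sqrt(0.210296) = 0.45858
Mean difference = 0.1625
|d| = |0.1625| / 0.45858 = 0.354

0.354


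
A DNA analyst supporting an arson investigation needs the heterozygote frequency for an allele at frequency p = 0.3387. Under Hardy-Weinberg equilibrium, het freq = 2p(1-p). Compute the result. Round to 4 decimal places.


Hardy-Weinberg heterozygote frequency:
q = 1 - p = 1 - 0.3387 = 0.6613
2pq = 2 * 0.3387 * 0.6613 = 0.4480

0.4480


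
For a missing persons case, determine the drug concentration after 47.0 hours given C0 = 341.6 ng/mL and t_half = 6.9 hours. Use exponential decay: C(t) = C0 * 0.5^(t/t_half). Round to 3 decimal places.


Drug concentration decay:
Number of half-lives = t / t_half = 47.0 / 6.9 = 6.811594
Decay factor = 0.5^6.811594 = 0.00890238
C(t) = 341.6 * 0.00890238 = 3.041 ng/mL

3.041


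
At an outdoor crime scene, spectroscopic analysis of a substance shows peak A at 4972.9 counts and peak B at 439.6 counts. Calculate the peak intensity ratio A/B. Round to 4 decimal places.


Spectral peak ratio:
Peak A = 4972.9 counts
Peak B = 439.6 counts
Ratio = 4972.9 / 439.6 = 11.3123

11.3123


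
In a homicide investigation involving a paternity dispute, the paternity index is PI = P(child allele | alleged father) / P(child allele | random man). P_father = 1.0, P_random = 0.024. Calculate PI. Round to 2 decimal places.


Paternity Index calculation:
PI = P(allele|father) / P(allele|random)
PI = 1.0 / 0.024
PI = 41.67

41.67


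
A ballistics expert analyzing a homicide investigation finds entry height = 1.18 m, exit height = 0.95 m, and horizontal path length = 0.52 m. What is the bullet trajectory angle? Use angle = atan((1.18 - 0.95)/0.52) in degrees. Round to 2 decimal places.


Bullet trajectory angle:
Height difference = 1.18 - 0.95 = 0.23 m
angle = atan(0.23 / 0.52)
angle = atan(0.442308)
angle = 23.86 degrees

23.86


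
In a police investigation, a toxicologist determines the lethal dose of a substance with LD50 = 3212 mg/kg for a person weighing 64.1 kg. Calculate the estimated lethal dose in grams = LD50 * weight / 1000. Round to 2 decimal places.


Lethal dose calculation:
Lethal dose = LD50 * body_weight / 1000
= 3212 * 64.1 / 1000
= 205889.2 / 1000
= 205.89 g

205.89


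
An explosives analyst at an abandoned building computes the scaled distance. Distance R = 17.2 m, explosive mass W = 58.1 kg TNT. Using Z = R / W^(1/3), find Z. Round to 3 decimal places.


Scaled distance calculation:
W^(1/3) = 58.1^(1/3) = 3.8731
Z = R / W^(1/3) = 17.2 / 3.8731
Z = 4.441 m/kg^(1/3)

4.441


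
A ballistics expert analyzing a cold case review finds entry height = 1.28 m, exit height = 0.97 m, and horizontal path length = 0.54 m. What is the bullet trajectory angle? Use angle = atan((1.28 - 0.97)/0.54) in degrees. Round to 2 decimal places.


Bullet trajectory angle:
Height difference = 1.28 - 0.97 = 0.31 m
angle = atan(0.31 / 0.54)
angle = atan(0.574074)
angle = 29.86 degrees

29.86


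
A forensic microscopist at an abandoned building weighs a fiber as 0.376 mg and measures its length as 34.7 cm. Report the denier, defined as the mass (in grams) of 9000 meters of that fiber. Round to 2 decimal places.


Denier calculation:
Mass in grams = 0.376 mg / 1000 = 0.000376 g
Length in meters = 34.7 cm / 100 = 0.347 m
Linear density = mass / length = 0.000376 / 0.347 = 0.00108357 g/m
Denier = (g/m) * 9000 = 0.00108357 * 9000 = 9.75

9.75


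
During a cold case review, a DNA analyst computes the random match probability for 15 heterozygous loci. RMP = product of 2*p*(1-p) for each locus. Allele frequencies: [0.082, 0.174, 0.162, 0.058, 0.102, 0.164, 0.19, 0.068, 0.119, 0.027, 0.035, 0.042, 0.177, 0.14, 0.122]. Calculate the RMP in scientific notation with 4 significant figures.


Computing RMP for 15 loci:
Locus 1: 2 * 0.082 * 0.918 = 0.150552
Locus 2: 2 * 0.174 * 0.826 = 0.287448
Locus 3: 2 * 0.162 * 0.838 = 0.271512
Locus 4: 2 * 0.058 * 0.942 = 0.109272
Locus 5: 2 * 0.102 * 0.898 = 0.183192
Locus 6: 2 * 0.164 * 0.836 = 0.274208
Locus 7: 2 * 0.19 * 0.81 = 0.3078
Locus 8: 2 * 0.068 * 0.932 = 0.126752
Locus 9: 2 * 0.119 * 0.881 = 0.209678
Locus 10: 2 * 0.027 * 0.973 = 0.052542
Locus 11: 2 * 0.035 * 0.965 = 0.06755
Locus 12: 2 * 0.042 * 0.958 = 0.080472
Locus 13: 2 * 0.177 * 0.823 = 0.291342
Locus 14: 2 * 0.14 * 0.86 = 0.2408
Locus 15: 2 * 0.122 * 0.878 = 0.214232
RMP = 2.265e-12

2.265e-12


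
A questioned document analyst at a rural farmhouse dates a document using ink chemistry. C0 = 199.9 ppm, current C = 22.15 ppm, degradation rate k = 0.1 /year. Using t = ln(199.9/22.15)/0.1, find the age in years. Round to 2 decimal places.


Document age estimation:
C0/C = 199.9 / 22.15 = 9.024831
ln(C0/C) = 2.19998
t = 2.19998 / 0.1 = 22.00 years

22.00


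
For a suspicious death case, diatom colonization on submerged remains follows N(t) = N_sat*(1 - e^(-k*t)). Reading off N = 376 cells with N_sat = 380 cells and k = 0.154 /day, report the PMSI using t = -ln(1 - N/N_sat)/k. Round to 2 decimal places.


PMSI from diatom colonization curve:
N / N_sat = 376 / 380 = 0.989474
1 - N/N_sat = 0.010526
ln(1 - N/N_sat) = -4.553907
t = -ln(1 - N/N_sat) / k = -(-4.553907) / 0.154 = 29.57 days

29.57


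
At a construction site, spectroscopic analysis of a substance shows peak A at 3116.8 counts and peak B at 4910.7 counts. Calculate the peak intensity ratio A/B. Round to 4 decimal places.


Spectral peak ratio:
Peak A = 3116.8 counts
Peak B = 4910.7 counts
Ratio = 3116.8 / 4910.7 = 0.6347

0.6347


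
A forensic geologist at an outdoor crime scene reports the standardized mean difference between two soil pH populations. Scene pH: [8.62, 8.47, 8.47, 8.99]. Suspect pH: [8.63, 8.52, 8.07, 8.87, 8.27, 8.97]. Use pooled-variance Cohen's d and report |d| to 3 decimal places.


Pooled-variance Cohen's d for soil pH comparison:
Scene mean = 34.55 / 4 = 8.6375
Suspect mean = 51.33 / 6 = 8.555
Scene sample variance s_s^2 = 0.060225
Suspect sample variance s_c^2 = 0.11895
Pooled variance = ((n_s-1)*s_s^2 + (n_c-1)*s_c^2) / (n_s + n_c - 2) = 0.096928
Pooled SD = sqrt(0.096928) = 0.311333
Mean difference = 0.0825
|d| = |0.0825| / 0.311333 = 0.265

0.265


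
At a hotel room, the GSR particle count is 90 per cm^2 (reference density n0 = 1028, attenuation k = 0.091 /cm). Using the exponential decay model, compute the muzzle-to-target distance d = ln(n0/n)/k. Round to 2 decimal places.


GSR distance calculation:
n0/n = 1028 / 90 = 11.422222
ln(n0/n) = 2.435561
d = 2.435561 / 0.091 = 26.76 cm

26.76


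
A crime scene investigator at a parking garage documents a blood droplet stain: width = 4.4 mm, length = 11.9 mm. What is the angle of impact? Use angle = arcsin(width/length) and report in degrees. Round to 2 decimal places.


Blood spatter impact angle calculation:
width / length = 4.4 / 11.9 = 0.369748
angle = arcsin(0.369748)
angle = 21.70 degrees

21.70


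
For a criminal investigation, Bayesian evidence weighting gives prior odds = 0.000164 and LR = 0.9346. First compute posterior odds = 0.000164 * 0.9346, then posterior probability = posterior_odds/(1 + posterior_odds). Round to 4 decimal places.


Bayesian evidence evaluation:
Posterior odds = prior_odds * LR = 0.000164 * 0.9346 = 0.0001532744
Posterior probability = posterior_odds / (1 + posterior_odds)
= 0.0001532744 / (1 + 0.0001532744)
= 0.0001532744 / 1.0001532744
= 0.0002

0.0002


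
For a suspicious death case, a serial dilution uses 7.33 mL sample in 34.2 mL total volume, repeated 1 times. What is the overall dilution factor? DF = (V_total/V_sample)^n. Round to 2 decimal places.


Dilution factor calculation:
Single dilution = V_total / V_sample = 34.2 / 7.33 ≈ 4.665757
Number of dilutions = 1
Total DF = (34.2 / 7.33)^1 (full precision, rounded at the end) = 4.67

4.67


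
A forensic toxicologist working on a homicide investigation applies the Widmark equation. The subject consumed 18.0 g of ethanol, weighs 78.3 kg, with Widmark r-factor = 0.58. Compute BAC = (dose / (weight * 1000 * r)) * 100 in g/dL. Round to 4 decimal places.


Applying the Widmark formula:
BAC = (dose_g / (body_wt * 1000 * r)) * 100
Denominator = 78.3 * 1000 * 0.58 = 45414
BAC = (18.0 / 45414) * 100
BAC = 0.0396 g/dL

0.0396


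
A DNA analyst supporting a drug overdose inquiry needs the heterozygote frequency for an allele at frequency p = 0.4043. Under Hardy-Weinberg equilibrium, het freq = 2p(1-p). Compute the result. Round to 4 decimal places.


Hardy-Weinberg heterozygote frequency:
q = 1 - p = 1 - 0.4043 = 0.5957
2pq = 2 * 0.4043 * 0.5957 = 0.4817

0.4817


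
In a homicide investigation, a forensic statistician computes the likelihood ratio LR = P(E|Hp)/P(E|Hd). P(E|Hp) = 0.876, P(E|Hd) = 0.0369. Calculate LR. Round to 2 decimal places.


Likelihood ratio calculation:
LR = P(E|Hp) / P(E|Hd)
LR = 0.876 / 0.0369
LR = 23.74

23.74


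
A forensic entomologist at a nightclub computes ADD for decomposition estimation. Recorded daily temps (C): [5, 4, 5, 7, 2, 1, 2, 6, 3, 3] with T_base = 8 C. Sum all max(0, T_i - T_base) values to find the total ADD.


Computing ADD day by day:
Day 1: max(0, 5 - 8) = 0
Day 2: max(0, 4 - 8) = 0
Day 3: max(0, 5 - 8) = 0
Day 4: max(0, 7 - 8) = 0
Day 5: max(0, 2 - 8) = 0
Day 6: max(0, 1 - 8) = 0
Day 7: max(0, 2 - 8) = 0
Day 8: max(0, 6 - 8) = 0
Day 9: max(0, 3 - 8) = 0
Day 10: max(0, 3 - 8) = 0
Total ADD = 0

0


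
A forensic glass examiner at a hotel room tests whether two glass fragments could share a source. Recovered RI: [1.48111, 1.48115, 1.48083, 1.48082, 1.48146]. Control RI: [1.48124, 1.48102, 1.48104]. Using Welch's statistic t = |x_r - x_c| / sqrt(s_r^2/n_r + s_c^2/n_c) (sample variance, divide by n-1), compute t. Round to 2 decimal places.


Welch's t-criterion for glass RI comparison:
Recovered mean = sum / n_r = 7.40537 / 5 = 1.481074
Control mean = sum / n_c = 4.4433 / 3 = 1.4811
Recovered sample variance s_r^2 = 7.003e-08
Control sample variance s_c^2 = 1.48e-08
Welch SE (unpooled) = sqrt(s_r^2/n_r + s_c^2/n_c) = sqrt(1.4006e-08 + 4.93333e-09) = sqrt(1.89393e-08) = 0.00013762
|mean_r - mean_c| = 2.6e-05
t = 2.6e-05 / 0.00013762 = 0.19

0.19


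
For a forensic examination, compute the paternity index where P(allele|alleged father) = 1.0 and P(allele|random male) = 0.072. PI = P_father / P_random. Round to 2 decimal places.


Paternity Index calculation:
PI = P(allele|father) / P(allele|random)
PI = 1.0 / 0.072
PI = 13.89

13.89


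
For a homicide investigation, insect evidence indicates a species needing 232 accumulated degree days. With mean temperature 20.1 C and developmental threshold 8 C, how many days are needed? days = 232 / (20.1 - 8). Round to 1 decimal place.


Insect development time:
Effective temperature = avg_temp - T_base = 20.1 - 8 = 12.1 C
Days = ADD / effective_temp = 232 / 12.1 = 19.2 days

19.2


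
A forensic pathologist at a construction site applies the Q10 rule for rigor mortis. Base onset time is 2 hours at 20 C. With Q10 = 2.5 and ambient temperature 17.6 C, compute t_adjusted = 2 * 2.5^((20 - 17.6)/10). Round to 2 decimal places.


Rigor mortis time adjustment:
Exponent = (T_ref - T_actual) / 10 = (20 - 17.6) / 10 = 0.24
Q10 factor = 2.5^0.24 = 1.24596
t_adjusted = 2 * 1.24596 = 2.49 hours

2.49


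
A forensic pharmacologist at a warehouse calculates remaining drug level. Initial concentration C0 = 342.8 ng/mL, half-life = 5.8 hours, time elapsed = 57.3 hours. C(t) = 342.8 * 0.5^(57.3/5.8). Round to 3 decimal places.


Drug concentration decay:
Number of half-lives = t / t_half = 57.3 / 5.8 = 9.87931
Decay factor = 0.5^9.87931 = 0.00106177
C(t) = 342.8 * 0.00106177 = 0.364 ng/mL

0.364


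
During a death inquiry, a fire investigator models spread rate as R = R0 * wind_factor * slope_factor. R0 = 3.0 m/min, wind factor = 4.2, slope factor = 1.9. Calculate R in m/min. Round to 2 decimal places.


Fire spread rate calculation:
R = R0 * wind_factor * slope_factor
= 3.0 * 4.2 * 1.9
= 12.6 * 1.9
= 23.94 m/min

23.94


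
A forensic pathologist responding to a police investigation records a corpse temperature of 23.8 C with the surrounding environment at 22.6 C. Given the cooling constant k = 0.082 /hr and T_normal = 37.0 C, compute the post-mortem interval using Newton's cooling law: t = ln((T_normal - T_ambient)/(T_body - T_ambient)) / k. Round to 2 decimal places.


Using Newton's law of cooling:
t = ln((T_normal - T_ambient) / (T_body - T_ambient)) / k
T_normal - T_ambient = 14.4
T_body - T_ambient = 1.2
Ratio = 12
ln(ratio) = 2.484907
t = 2.484907 / 0.082 = 30.30 hours

30.30


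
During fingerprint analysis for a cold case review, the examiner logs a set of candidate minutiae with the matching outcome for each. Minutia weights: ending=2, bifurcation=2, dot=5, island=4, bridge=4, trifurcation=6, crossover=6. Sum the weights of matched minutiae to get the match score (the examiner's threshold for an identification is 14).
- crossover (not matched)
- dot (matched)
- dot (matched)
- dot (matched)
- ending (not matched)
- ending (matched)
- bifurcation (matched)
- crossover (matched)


Weighted minutiae match score:
  crossover: not matched, +0
  dot: matched, +5 (running total 5)
  dot: matched, +5 (running total 10)
  dot: matched, +5 (running total 15)
  ending: not matched, +0
  ending: matched, +2 (running total 17)
  bifurcation: matched, +2 (running total 19)
  crossover: matched, +6 (running total 25)
Total score = 25
Threshold = 14; verdict = identification

25


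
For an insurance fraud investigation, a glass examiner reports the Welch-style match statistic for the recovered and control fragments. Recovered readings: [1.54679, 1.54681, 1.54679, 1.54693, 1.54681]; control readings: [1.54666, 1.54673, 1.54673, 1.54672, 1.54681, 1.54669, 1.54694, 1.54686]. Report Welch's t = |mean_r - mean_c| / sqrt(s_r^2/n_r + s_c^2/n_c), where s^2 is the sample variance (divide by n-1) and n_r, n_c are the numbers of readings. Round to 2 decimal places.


Welch's t-criterion for glass RI comparison:
Recovered mean = sum / n_r = 7.73413 / 5 = 1.546826
Control mean = sum / n_c = 12.37414 / 8 = 1.5467675
Recovered sample variance s_r^2 = 3.48e-09
Control sample variance s_c^2 = 8.96429e-09
Welch SE (unpooled) = sqrt(s_r^2/n_r + s_c^2/n_c) = sqrt(6.96e-10 + 1.12054e-09) = sqrt(1.81654e-09) = 4.26209e-05
|mean_r - mean_c| = 5.85e-05
t = 5.85e-05 / 4.26209e-05 = 1.37

1.37


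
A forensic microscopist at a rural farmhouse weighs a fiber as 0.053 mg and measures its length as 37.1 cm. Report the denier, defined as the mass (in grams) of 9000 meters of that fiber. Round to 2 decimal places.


Denier calculation:
Mass in grams = 0.053 mg / 1000 = 0.000053 g
Length in meters = 37.1 cm / 100 = 0.371 m
Linear density = mass / length = 0.000053 / 0.371 = 0.00014286 g/m
Denier = (g/m) * 9000 = 0.00014286 * 9000 = 1.29

1.29


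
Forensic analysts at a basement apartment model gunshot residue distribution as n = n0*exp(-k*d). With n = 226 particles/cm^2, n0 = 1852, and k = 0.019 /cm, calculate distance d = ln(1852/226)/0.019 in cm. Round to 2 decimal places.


GSR distance calculation:
n0/n = 1852 / 226 = 8.19469
ln(n0/n) = 2.103486
d = 2.103486 / 0.019 = 110.71 cm

110.71


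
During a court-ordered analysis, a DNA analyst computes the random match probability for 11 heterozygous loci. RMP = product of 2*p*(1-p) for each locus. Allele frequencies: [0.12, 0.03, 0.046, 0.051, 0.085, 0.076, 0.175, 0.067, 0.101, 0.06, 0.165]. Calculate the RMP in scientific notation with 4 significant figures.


Computing RMP for 11 loci:
Locus 1: 2 * 0.12 * 0.88 = 0.2112
Locus 2: 2 * 0.03 * 0.97 = 0.0582
Locus 3: 2 * 0.046 * 0.954 = 0.087768
Locus 4: 2 * 0.051 * 0.949 = 0.096798
Locus 5: 2 * 0.085 * 0.915 = 0.15555
Locus 6: 2 * 0.076 * 0.924 = 0.140448
Locus 7: 2 * 0.175 * 0.825 = 0.28875
Locus 8: 2 * 0.067 * 0.933 = 0.125022
Locus 9: 2 * 0.101 * 0.899 = 0.181598
Locus 10: 2 * 0.06 * 0.94 = 0.1128
Locus 11: 2 * 0.165 * 0.835 = 0.27555
RMP = 4.649e-10

4.649e-10


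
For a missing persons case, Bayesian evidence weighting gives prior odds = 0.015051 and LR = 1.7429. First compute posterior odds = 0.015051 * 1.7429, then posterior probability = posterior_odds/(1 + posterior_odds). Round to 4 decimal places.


Bayesian evidence evaluation:
Posterior odds = prior_odds * LR = 0.015051 * 1.7429 = 0.02623239
Posterior probability = posterior_odds / (1 + posterior_odds)
= 0.02623239 / (1 + 0.02623239)
= 0.02623239 / 1.02623239
= 0.0256

0.0256
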